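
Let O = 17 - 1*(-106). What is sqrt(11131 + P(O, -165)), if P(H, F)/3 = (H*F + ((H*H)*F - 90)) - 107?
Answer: 80*I*sqrt(1178) ≈ 2745.8*I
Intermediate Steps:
O = 123 (O = 17 + 106 = 123)
P(H, F) = -591 + 3*F*H + 3*F*H**2 (P(H, F) = 3*((H*F + ((H*H)*F - 90)) - 107) = 3*((F*H + (H**2*F - 90)) - 107) = 3*((F*H + (F*H**2 - 90)) - 107) = 3*((F*H + (-90 + F*H**2)) - 107) = 3*((-90 + F*H + F*H**2) - 107) = 3*(-197 + F*H + F*H**2) = -591 + 3*F*H + 3*F*H**2)
sqrt(11131 + P(O, -165)) = sqrt(11131 + (-591 + 3*(-165)*123 + 3*(-165)*123**2)) = sqrt(11131 + (-591 - 60885 + 3*(-165)*15129)) = sqrt(11131 + (-591 - 60885 - 7488855)) = sqrt(11131 - 7550331) = sqrt(-7539200) = 80*I*sqrt(1178)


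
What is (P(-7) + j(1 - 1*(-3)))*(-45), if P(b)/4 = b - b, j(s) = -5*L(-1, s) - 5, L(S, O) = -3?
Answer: -450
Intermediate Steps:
j(s) = 10 (j(s) = -5*(-3) - 5 = 15 - 5 = 10)
P(b) = 0 (P(b) = 4*(b - b) = 4*0 = 0)
(P(-7) + j(1 - 1*(-3)))*(-45) = (0 + 10)*(-45) = 10*(-45) = -450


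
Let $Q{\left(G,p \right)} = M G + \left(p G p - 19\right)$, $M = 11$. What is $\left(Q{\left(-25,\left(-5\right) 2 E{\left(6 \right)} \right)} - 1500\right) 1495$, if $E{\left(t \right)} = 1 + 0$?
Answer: $-6419530$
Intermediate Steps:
$E{\left(t \right)} = 1$
$Q{\left(G,p \right)} = -19 + 11 G + G p^{2}$ ($Q{\left(G,p \right)} = 11 G + \left(p G p - 19\right) = 11 G + \left(G p p - 19\right) = 11 G + \left(G p^{2} - 19\right) = 11 G + \left(-19 + G p^{2}\right) = -19 + 11 G + G p^{2}$)
$\left(Q{\left(-25,\left(-5\right) 2 E{\left(6 \right)} \right)} - 1500\right) 1495 = \left(\left(-19 + 11 \left(-25\right) - 25 \left(\left(-5\right) 2 \cdot 1\right)^{2}\right) - 1500\right) 1495 = \left(\left(-19 - 275 - 25 \left(\left(-10\right) 1\right)^{2}\right) - 1500\right) 1495 = \left(\left(-19 - 275 - 25 \left(-10\right)^{2}\right) - 1500\right) 1495 = \left(\left(-19 - 275 - 2500\right) - 1500\right) 1495 = \left(-2794 - 1500\right) 1495 = \left(-4294\right) 1495 = -6419530$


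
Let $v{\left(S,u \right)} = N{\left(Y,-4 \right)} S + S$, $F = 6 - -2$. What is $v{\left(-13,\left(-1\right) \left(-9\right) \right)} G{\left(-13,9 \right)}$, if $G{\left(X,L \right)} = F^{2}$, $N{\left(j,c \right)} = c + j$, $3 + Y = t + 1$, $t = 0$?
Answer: $4160$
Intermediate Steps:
$Y = -2$ ($Y = -3 + \left(0 + 1\right) = -3 + 1 = -2$)
$F = 8$ ($F = 6 + 2 = 8$)
$v{\left(S,u \right)} = - 5 S$ ($v{\left(S,u \right)} = \left(-4 - 2\right) S + S = - 6 S + S = - 5 S$)
$G{\left(X,L \right)} = 64$ ($G{\left(X,L \right)} = 8^{2} = 64$)
$v{\left(-13,\left(-1\right) \left(-9\right) \right)} G{\left(-13,9 \right)} = \left(-5\right) \left(-13\right) 64 = 65 \cdot 64 = 4160$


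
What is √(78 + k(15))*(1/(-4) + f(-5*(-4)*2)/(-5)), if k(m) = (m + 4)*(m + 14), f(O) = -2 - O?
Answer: 163*√629/20 ≈ 204.40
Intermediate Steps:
k(m) = (4 + m)*(14 + m)
√(78 + k(15))*(1/(-4) + f(-5*(-4)*2)/(-5)) = √(78 + (56 + 15² + 18*15))*(1/(-4) + (-2 - (-5*(-4))*2)/(-5)) = √(78 + (56 + 225 + 270))*(1*(-¼) + (-2 - 20*2)*(-⅕)) = √(78 + 551)*(-¼ + (-2 - 1*40)*(-⅕)) = √629*(-¼ + (-2 - 40)*(-⅕)) = √629*(-¼ - 42*(-⅕)) = √629*(-¼ + 42/5) = √629*(163/20) = 163*√629/20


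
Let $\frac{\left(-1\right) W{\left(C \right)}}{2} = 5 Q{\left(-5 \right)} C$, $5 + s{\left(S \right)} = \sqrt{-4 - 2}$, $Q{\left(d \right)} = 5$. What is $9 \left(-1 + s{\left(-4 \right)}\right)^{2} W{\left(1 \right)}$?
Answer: $-13500 + 5400 i \sqrt{6} \approx -13500.0 + 13227.0 i$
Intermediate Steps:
$s{\left(S \right)} = -5 + i \sqrt{6}$ ($s{\left(S \right)} = -5 + \sqrt{-4 - 2} = -5 + \sqrt{-6} = -5 + i \sqrt{6}$)
$W{\left(C \right)} = - 50 C$ ($W{\left(C \right)} = - 2 \cdot 5 \cdot 5 C = - 2 \cdot 25 C = - 50 C$)
$9 \left(-1 + s{\left(-4 \right)}\right)^{2} W{\left(1 \right)} = 9 \left(-1 - \left(5 - i \sqrt{6}\right)\right)^{2} \left(\left(-50\right) 1\right) = 9 \left(-6 + i \sqrt{6}\right)^{2} \left(-50\right) = - 450 \left(-6 + i \sqrt{6}\right)^{2}$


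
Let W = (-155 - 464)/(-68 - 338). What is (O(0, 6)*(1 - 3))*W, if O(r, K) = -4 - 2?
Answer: 3714/203 ≈ 18.296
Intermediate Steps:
O(r, K) = -6
W = 619/406 (W = -619/(-406) = -619*(-1/406) = 619/406 ≈ 1.5246)
(O(0, 6)*(1 - 3))*W = -6*(1 - 3)*(619/406) = -6*(-2)*(619/406) = 12*(619/406) = 3714/203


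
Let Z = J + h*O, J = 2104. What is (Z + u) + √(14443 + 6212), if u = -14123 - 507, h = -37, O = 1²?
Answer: -12563 + 9*√255 ≈ -12419.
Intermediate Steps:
O = 1
Z = 2067 (Z = 2104 - 37*1 = 2104 - 37 = 2067)
u = -14630
(Z + u) + √(14443 + 6212) = (2067 - 14630) + √(14443 + 6212) = -12563 + √20655 = -12563 + 9*√255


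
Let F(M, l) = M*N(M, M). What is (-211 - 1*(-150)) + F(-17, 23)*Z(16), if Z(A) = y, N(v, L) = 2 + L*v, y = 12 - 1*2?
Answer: -49531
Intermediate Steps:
y = 10 (y = 12 - 2 = 10)
Z(A) = 10
F(M, l) = M*(2 + M**2) (F(M, l) = M*(2 + M*M) = M*(2 + M**2))
(-211 - 1*(-150)) + F(-17, 23)*Z(16) = (-211 - 1*(-150)) - 17*(2 + (-17)**2)*10 = (-211 + 150) - 17*(2 + 289)*10 = -61 - 17*291*10 = -61 - 4947*10 = -61 - 49470 = -49531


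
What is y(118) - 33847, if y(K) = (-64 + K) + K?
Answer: -33675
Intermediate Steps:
y(K) = -64 + 2*K
y(118) - 33847 = (-64 + 2*118) - 33847 = (-64 + 236) - 33847 = 172 - 33847 = -33675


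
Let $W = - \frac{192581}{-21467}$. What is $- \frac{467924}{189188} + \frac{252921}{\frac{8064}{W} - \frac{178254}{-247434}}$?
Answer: $\frac{31389271467009214114}{112639383015144939} \approx 278.67$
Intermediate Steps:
$W = \frac{192581}{21467}$ ($W = \left(-192581\right) \left(- \frac{1}{21467}\right) = \frac{192581}{21467} \approx 8.971$)
$- \frac{467924}{189188} + \frac{252921}{\frac{8064}{W} - \frac{178254}{-247434}} = - \frac{467924}{189188} + \frac{252921}{\frac{8064}{\frac{192581}{21467}} - \frac{178254}{-247434}} = \left(-467924\right) \frac{1}{189188} + \frac{252921}{8064 \cdot \frac{21467}{192581} - - \frac{29709}{41239}} = - \frac{116981}{47297} + \frac{252921}{\frac{173109888}{192581} + \frac{29709}{41239}} = - \frac{116981}{47297} + \frac{252921}{\frac{7144600060161}{7941847859}} = - \frac{116981}{47297} + 252921 \cdot \frac{7941847859}{7144600060161} = - \frac{116981}{47297} + \frac{669553367448713}{2381533353387} = \frac{31389271467009214114}{112639383015144939}$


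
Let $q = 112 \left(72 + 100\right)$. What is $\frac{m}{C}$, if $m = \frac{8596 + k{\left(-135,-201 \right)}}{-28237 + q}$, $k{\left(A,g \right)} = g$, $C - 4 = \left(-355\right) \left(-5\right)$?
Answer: $- \frac{8395}{15962967} \approx -0.0005259$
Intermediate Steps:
$q = 19264$ ($q = 112 \cdot 172 = 19264$)
$C = 1779$ ($C = 4 - -1775 = 4 + 1775 = 1779$)
$m = - \frac{8395}{8973}$ ($m = \frac{8596 - 201}{-28237 + 19264} = \frac{8395}{-8973} = 8395 \left(- \frac{1}{8973}\right) = - \frac{8395}{8973} \approx -0.93558$)
$\frac{m}{C} = - \frac{8395}{8973 \cdot 1779} = \left(- \frac{8395}{8973}\right) \frac{1}{1779} = - \frac{8395}{15962967}$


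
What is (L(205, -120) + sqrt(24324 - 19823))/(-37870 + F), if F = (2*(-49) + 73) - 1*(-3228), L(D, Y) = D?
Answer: -205/34667 - sqrt(4501)/34667 ≈ -0.0078487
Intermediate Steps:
F = 3203 (F = (-98 + 73) + 3228 = -25 + 3228 = 3203)
(L(205, -120) + sqrt(24324 - 19823))/(-37870 + F) = (205 + sqrt(24324 - 19823))/(-37870 + 3203) = (205 + sqrt(4501))/(-34667) = (205 + sqrt(4501))*(-1/34667) = -205/34667 - sqrt(4501)/34667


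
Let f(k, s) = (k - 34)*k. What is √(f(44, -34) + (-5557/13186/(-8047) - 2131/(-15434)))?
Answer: √73776855829449575915297705/409416722507 ≈ 20.979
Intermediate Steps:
f(k, s) = k*(-34 + k) (f(k, s) = (-34 + k)*k = k*(-34 + k))
√(f(44, -34) + (-5557/13186/(-8047) - 2131/(-15434))) = √(44*(-34 + 44) + (-5557/13186/(-8047) - 2131/(-15434))) = √(44*10 + (-5557*1/13186*(-1/8047) - 2131*(-1/15434))) = √(440 + (-5557/13186*(-1/8047) + 2131/15434)) = √(440 + (5557/106107742 + 2131/15434)) = √(440 + 56550341235/409416722507) = √(180199908244315/409416722507) = √73776855829449575915297705/409416722507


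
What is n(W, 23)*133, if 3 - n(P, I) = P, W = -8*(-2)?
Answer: -1729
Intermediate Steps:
W = 16
n(P, I) = 3 - P
n(W, 23)*133 = (3 - 1*16)*133 = (3 - 16)*133 = -13*133 = -1729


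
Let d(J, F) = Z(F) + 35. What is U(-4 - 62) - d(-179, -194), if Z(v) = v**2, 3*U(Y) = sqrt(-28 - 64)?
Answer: -37671 + 2*I*sqrt(23)/3 ≈ -37671.0 + 3.1972*I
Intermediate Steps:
U(Y) = 2*I*sqrt(23)/3 (U(Y) = sqrt(-28 - 64)/3 = sqrt(-92)/3 = (2*I*sqrt(23))/3 = 2*I*sqrt(23)/3)
d(J, F) = 35 + F**2 (d(J, F) = F**2 + 35 = 35 + F**2)
U(-4 - 62) - d(-179, -194) = 2*I*sqrt(23)/3 - (35 + (-194)**2) = 2*I*sqrt(23)/3 - (35 + 37636) = 2*I*sqrt(23)/3 - 1*37671 = 2*I*sqrt(23)/3 - 37671 = -37671 + 2*I*sqrt(23)/3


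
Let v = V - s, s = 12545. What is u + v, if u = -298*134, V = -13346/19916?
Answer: -522572639/9958 ≈ -52478.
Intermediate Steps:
V = -6673/9958 (V = -13346*1/19916 = -6673/9958 ≈ -0.67011)
v = -124929783/9958 (v = -6673/9958 - 1*12545 = -6673/9958 - 12545 = -124929783/9958 ≈ -12546.)
u = -39932
u + v = -39932 - 124929783/9958 = -522572639/9958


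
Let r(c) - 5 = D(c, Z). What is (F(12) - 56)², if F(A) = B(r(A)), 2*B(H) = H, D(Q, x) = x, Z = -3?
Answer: 3025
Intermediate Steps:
r(c) = 2 (r(c) = 5 - 3 = 2)
B(H) = H/2
F(A) = 1 (F(A) = (½)*2 = 1)
(F(12) - 56)² = (1 - 56)² = (-55)² = 3025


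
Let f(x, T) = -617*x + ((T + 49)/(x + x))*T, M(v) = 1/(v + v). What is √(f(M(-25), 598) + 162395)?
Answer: I*√951024266/10 ≈ 3083.9*I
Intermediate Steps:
M(v) = 1/(2*v)
f(x, T) = -617*x + T*(49 + T)/(2*x) (f(x, T) = -617*x + ((49 + T)/((2*x)))*T = -617*x + ((49 + T)*(1/(2*x)))*T = -617*x + ((49 + T)/(2*x))*T = -617*x + T*(49 + T)/(2*x))
√(f(M(-25), 598) + 162395) = √((598² - 1234*((½)/(-25))² + 49*598)/(2*(((½)/(-25)))) + 162395) = √((357604 - 1234*((½)*(-1/25))² + 29302)/(2*(((½)*(-1/25)))) + 162395) = √((357604 - 1234*(-1/50)² + 29302)/(2*(-1/50)) + 162395) = √((½)*(-50)*(357604 - 1234*1/2500 + 29302) + 162395) = √((½)*(-50)*(357604 - 617/1250 + 29302) + 162395) = √((½)*(-50)*(483631883/1250) + 162395) = √(-483631883/50 + 162395) = √(-475512133/50) = I*√951024266/10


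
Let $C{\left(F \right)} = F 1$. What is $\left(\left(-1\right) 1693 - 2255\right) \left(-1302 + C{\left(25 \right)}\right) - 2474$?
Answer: $5039122$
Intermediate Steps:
$C{\left(F \right)} = F$
$\left(\left(-1\right) 1693 - 2255\right) \left(-1302 + C{\left(25 \right)}\right) - 2474 = \left(\left(-1\right) 1693 - 2255\right) \left(-1302 + 25\right) - 2474 = \left(-1693 - 2255\right) \left(-1277\right) - 2474 = \left(-3948\right) \left(-1277\right) - 2474 = 5041596 - 2474 = 5039122$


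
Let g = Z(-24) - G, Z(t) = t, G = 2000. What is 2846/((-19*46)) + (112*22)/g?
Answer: -85/19 ≈ -4.4737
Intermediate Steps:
g = -2024 (g = -24 - 1*2000 = -24 - 2000 = -2024)
2846/((-19*46)) + (112*22)/g = 2846/((-19*46)) + (112*22)/(-2024) = 2846/(-874) + 2464*(-1/2024) = 2846*(-1/874) - 28/23 = -1423/437 - 28/23 = -85/19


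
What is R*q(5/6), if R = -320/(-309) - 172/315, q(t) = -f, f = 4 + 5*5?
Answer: -460636/32445 ≈ -14.197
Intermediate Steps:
f = 29 (f = 4 + 25 = 29)
q(t) = -29 (q(t) = -1*29 = -29)
R = 15884/32445 (R = -320*(-1/309) - 172*1/315 = 320/309 - 172/315 = 15884/32445 ≈ 0.48957)
R*q(5/6) = (15884/32445)*(-29) = -460636/32445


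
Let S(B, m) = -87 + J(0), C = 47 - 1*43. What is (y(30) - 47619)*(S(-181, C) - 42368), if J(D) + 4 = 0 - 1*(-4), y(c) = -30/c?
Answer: 2021707100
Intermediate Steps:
C = 4 (C = 47 - 43 = 4)
J(D) = 0 (J(D) = -4 + (0 - 1*(-4)) = -4 + (0 + 4) = -4 + 4 = 0)
S(B, m) = -87 (S(B, m) = -87 + 0 = -87)
(y(30) - 47619)*(S(-181, C) - 42368) = (-30/30 - 47619)*(-87 - 42368) = (-30*1/30 - 47619)*(-42455) = (-1 - 47619)*(-42455) = -47620*(-42455) = 2021707100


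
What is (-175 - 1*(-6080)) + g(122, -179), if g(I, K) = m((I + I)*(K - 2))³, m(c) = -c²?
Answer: -7420111088142038935020501231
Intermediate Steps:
g(I, K) = -64*I⁶*(-2 + K)⁶ (g(I, K) = (-((I + I)*(K - 2))²)³ = (-((2*I)*(-2 + K))²)³ = (-(2*I*(-2 + K))²)³ = (-4*I²*(-2 + K)²)³ = -64*I⁶*(-2 + K)⁶)
(-175 - 1*(-6080)) + g(122, -179) = (-175 - 1*(-6080)) - 64*122⁶*(-2 - 179)⁶ = (-175 + 6080) - 64*3297303959104*(-181)⁶ = 5905 - 64*3297303959104*35161828327081 = 5905 - 7420111088142038935020507136 = -7420111088142038935020501231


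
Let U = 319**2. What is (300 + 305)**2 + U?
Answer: 467786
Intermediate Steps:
U = 101761
(300 + 305)**2 + U = (300 + 305)**2 + 101761 = 605**2 + 101761 = 366025 + 101761 = 467786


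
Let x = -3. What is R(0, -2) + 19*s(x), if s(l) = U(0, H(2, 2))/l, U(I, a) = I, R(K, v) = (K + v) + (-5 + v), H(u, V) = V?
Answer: -9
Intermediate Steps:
R(K, v) = -5 + K + 2*v
s(l) = 0 (s(l) = 0/l = 0)
R(0, -2) + 19*s(x) = (-5 + 0 + 2*(-2)) + 19*0 = (-5 + 0 - 4) + 0 = -9 + 0 = -9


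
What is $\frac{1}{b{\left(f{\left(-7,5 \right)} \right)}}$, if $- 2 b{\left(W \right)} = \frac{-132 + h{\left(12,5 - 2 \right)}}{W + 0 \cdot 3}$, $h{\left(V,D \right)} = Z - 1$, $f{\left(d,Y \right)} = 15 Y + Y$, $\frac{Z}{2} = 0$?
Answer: $\frac{160}{133} \approx 1.203$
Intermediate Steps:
$Z = 0$ ($Z = 2 \cdot 0 = 0$)
$f{\left(d,Y \right)} = 16 Y$
$h{\left(V,D \right)} = -1$ ($h{\left(V,D \right)} = 0 - 1 = -1$)
$b{\left(W \right)} = \frac{133}{2 W}$ ($b{\left(W \right)} = - \frac{\left(-132 - 1\right) \frac{1}{W + 0 \cdot 3}}{2} = - \frac{\left(-133\right) \frac{1}{W + 0}}{2} = - \frac{\left(-133\right) \frac{1}{W}}{2} = \frac{133}{2 W}$)
$\frac{1}{b{\left(f{\left(-7,5 \right)} \right)}} = \frac{1}{\frac{133}{2} \frac{1}{16 \cdot 5}} = \frac{1}{\frac{133}{2} \cdot \frac{1}{80}} = \frac{1}{\frac{133}{160}} = \frac{160}{133}$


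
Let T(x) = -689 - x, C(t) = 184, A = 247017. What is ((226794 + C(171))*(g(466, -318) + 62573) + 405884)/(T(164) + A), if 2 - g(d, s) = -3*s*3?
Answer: 6776971599/123082 ≈ 55061.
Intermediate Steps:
g(d, s) = 2 + 9*s (g(d, s) = 2 - (-3*s)*3 = 2 - (-9)*s = 2 + 9*s)
((226794 + C(171))*(g(466, -318) + 62573) + 405884)/(T(164) + A) = ((226794 + 184)*((2 + 9*(-318)) + 62573) + 405884)/((-689 - 1*164) + 247017) = (226978*((2 - 2862) + 62573) + 405884)/((-689 - 164) + 247017) = (226978*(-2860 + 62573) + 405884)/(-853 + 247017) = (226978*59713 + 405884)/246164 = (13553537314 + 405884)*(1/246164) = 13553943198*(1/246164) = 6776971599/123082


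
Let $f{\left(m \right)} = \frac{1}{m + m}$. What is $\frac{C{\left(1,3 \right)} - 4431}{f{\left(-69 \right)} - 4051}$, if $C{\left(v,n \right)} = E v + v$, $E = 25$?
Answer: $\frac{607890}{559039} \approx 1.0874$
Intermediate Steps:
$C{\left(v,n \right)} = 26 v$ ($C{\left(v,n \right)} = 25 v + v = 26 v$)
$f{\left(m \right)} = \frac{1}{2 m}$
$\frac{C{\left(1,3 \right)} - 4431}{f{\left(-69 \right)} - 4051} = \frac{26 \cdot 1 - 4431}{\frac{1}{2 \left(-69\right)} - 4051} = \frac{26 - 4431}{\frac{1}{2} \left(- \frac{1}{69}\right) - 4051} = - \frac{4405}{- \frac{1}{138} - 4051} = - \frac{4405}{- \frac{559039}{138}} = \left(-4405\right) \left(- \frac{138}{559039}\right) = \frac{607890}{559039}$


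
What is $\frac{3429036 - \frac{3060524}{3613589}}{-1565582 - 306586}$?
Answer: $- \frac{1548890463710}{845655711369} \approx -1.8316$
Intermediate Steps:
$\frac{3429036 - \frac{3060524}{3613589}}{-1565582 - 306586} = \frac{3429036 - \frac{3060524}{3613589}}{-1872168} = \left(3429036 - \frac{3060524}{3613589}\right) \left(- \frac{1}{1872168}\right) = \frac{12391123709680}{3613589} \left(- \frac{1}{1872168}\right) = - \frac{1548890463710}{845655711369}$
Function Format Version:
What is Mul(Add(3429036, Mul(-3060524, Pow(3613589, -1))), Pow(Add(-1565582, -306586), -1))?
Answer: Rational(-1548890463710, 845655711369) ≈ -1.8316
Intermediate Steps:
Mul(Add(3429036, Mul(-3060524, Pow(3613589, -1))), Pow(Add(-1565582, -306586), -1)) = Mul(Add(3429036, Mul(-3060524, Rational(1, 3613589))), Pow(-1872168, -1)) = Mul(Add(3429036, Rational(-3060524, 3613589)), Rational(-1, 1872168)) = Mul(Rational(12391123709680, 3613589), Rational(-1, 1872168)) = Rational(-1548890463710, 845655711369)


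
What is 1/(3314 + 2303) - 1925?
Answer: -10812724/5617 ≈ -1925.0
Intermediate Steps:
1/(3314 + 2303) - 1925 = 1/5617 - 1925 = -10812724/5617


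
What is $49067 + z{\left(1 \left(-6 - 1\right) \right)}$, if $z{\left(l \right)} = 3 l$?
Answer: $49046$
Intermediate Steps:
$49067 + z{\left(1 \left(-6 - 1\right) \right)} = 49067 + 3 \cdot 1 \left(-6 - 1\right) = 49067 + 3 \cdot 1 \left(-7\right) = 49067 + 3 \left(-7\right) = 49067 - 21 = 49046$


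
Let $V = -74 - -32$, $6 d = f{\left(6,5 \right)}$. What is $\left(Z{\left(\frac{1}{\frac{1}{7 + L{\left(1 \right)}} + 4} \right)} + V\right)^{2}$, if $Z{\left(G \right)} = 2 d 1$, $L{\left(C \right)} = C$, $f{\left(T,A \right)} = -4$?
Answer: $\frac{16900}{9} \approx 1877.8$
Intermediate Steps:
$d = - \frac{2}{3}$ ($d = \frac{1}{6} \left(-4\right) = - \frac{2}{3} \approx -0.66667$)
$V = -42$ ($V = -74 + 32 = -42$)
$Z{\left(G \right)} = - \frac{4}{3}$ ($Z{\left(G \right)} = 2 \left(- \frac{2}{3}\right) 1 = \left(- \frac{4}{3}\right) 1 = - \frac{4}{3}$)
$\left(Z{\left(\frac{1}{\frac{1}{7 + L{\left(1 \right)}} + 4} \right)} + V\right)^{2} = \left(- \frac{4}{3} - 42\right)^{2} = \left(- \frac{130}{3}\right)^{2} = \frac{16900}{9}$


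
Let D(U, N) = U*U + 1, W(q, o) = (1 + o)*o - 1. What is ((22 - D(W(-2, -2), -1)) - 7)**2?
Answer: 169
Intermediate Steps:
W(q, o) = -1 + o*(1 + o) (W(q, o) = o*(1 + o) - 1 = -1 + o*(1 + o))
D(U, N) = 1 + U**2 (D(U, N) = U**2 + 1 = 1 + U**2)
((22 - D(W(-2, -2), -1)) - 7)**2 = ((22 - (1 + (-1 - 2 + (-2)**2)**2)) - 7)**2 = ((22 - (1 + (-1 - 2 + 4)**2)) - 7)**2 = ((22 - (1 + 1**2)) - 7)**2 = ((22 - (1 + 1)) - 7)**2 = ((22 - 1*2) - 7)**2 = ((22 - 2) - 7)**2 = (20 - 7)**2 = 13**2 = 169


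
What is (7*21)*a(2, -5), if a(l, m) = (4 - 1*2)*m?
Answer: -1470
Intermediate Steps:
a(l, m) = 2*m (a(l, m) = (4 - 2)*m = 2*m)
(7*21)*a(2, -5) = (7*21)*(2*(-5)) = 147*(-10) = -1470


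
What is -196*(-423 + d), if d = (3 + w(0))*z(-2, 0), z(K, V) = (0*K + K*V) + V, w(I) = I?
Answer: 82908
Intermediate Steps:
z(K, V) = V + K*V (z(K, V) = (0 + K*V) + V = K*V + V = V + K*V)
d = 0 (d = (3 + 0)*(0*(1 - 2)) = 3*(0*(-1)) = 3*0 = 0)
-196*(-423 + d) = -196*(-423 + 0) = -196*(-423) = 82908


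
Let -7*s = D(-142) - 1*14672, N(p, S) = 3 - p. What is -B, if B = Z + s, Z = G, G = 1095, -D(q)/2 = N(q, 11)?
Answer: -22627/7 ≈ -3232.4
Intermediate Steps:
D(q) = -6 + 2*q (D(q) = -2*(3 - q) = -6 + 2*q)
Z = 1095
s = 14962/7 (s = -((-6 + 2*(-142)) - 1*14672)/7 = -((-6 - 284) - 14672)/7 = -(-290 - 14672)/7 = -⅐*(-14962) = 14962/7 ≈ 2137.4)
B = 22627/7 (B = 1095 + 14962/7 = 22627/7 ≈ 3232.4)
-B = -1*22627/7 = -22627/7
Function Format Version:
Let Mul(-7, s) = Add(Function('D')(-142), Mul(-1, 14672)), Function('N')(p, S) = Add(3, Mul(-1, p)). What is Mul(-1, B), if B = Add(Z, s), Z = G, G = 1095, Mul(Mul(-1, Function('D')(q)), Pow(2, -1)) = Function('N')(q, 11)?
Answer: Rational(-22627, 7) ≈ -3232.4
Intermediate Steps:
Function('D')(q) = Add(-6, Mul(2, q)) (Function('D')(q) = Mul(-2, Add(3, Mul(-1, q))) = Add(-6, Mul(2, q)))
Z = 1095
s = Rational(14962, 7) (s = Mul(Rational(-1, 7), Add(Add(-6, Mul(2, -142)), Mul(-1, 14672))) = Mul(Rational(-1, 7), Add(Add(-6, -284), -14672)) = Mul(Rational(-1, 7), Add(-290, -14672)) = Mul(Rational(-1, 7), -14962) = Rational(14962, 7) ≈ 2137.4)
B = Rational(22627, 7) (B = Add(1095, Rational(14962, 7)) = Rational(22627, 7) ≈ 3232.4)
Mul(-1, B) = Mul(-1, Rational(22627, 7)) = Rational(-22627, 7)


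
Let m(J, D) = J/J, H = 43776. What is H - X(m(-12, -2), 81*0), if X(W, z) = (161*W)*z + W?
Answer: 43775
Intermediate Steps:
m(J, D) = 1
X(W, z) = W + 161*W*z (X(W, z) = 161*W*z + W = W + 161*W*z)
H - X(m(-12, -2), 81*0) = 43776 - (1 + 161*(81*0)) = 43776 - (1 + 161*0) = 43776 - (1 + 0) = 43776 - 1 = 43775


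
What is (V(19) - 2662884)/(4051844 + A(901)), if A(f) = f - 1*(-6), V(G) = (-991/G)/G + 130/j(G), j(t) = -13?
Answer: -961305725/1463043111 ≈ -0.65706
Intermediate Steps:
V(G) = -10 - 991/G**2 (V(G) = (-991/G)/G + 130/(-13) = -991/G**2 + 130*(-1/13) = -991/G**2 - 10 = -10 - 991/G**2)
A(f) = 6 + f (A(f) = f + 6 = 6 + f)
(V(19) - 2662884)/(4051844 + A(901)) = ((-10 - 991/19**2) - 2662884)/(4051844 + (6 + 901)) = ((-10 - 991*1/361) - 2662884)/(4051844 + 907) = ((-10 - 991/361) - 2662884)/4052751 = (-4601/361 - 2662884)*(1/4052751) = -961305725/361*1/4052751 = -961305725/1463043111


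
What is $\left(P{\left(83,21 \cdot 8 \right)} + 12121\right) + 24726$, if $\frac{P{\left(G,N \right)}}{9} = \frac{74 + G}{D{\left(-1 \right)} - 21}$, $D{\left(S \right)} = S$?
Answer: $\frac{809221}{22} \approx 36783.0$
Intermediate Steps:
$P{\left(G,N \right)} = - \frac{333}{11} - \frac{9 G}{22}$ ($P{\left(G,N \right)} = 9 \frac{74 + G}{-1 - 21} = 9 \frac{74 + G}{-22} = 9 \left(74 + G\right) \left(- \frac{1}{22}\right) = 9 \left(- \frac{37}{11} - \frac{G}{22}\right) = - \frac{333}{11} - \frac{9 G}{22}$)
$\left(P{\left(83,21 \cdot 8 \right)} + 12121\right) + 24726 = \left(\left(- \frac{333}{11} - \frac{747}{22}\right) + 12121\right) + 24726 = \left(- \frac{1413}{22} + 12121\right) + 24726 = \frac{265249}{22} + 24726 = \frac{809221}{22}$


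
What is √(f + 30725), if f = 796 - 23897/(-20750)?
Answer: √542890257010/4150 ≈ 177.54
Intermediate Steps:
f = 16540897/20750 (f = 796 - 23897*(-1)/20750 = 796 - 1*(-23897/20750) = 796 + 23897/20750 = 16540897/20750 ≈ 797.15)
√(f + 30725) = √(16540897/20750 + 30725) = √(654084647/20750) = √542890257010/4150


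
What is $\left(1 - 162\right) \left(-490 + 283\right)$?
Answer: $33327$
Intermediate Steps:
$\left(1 - 162\right) \left(-490 + 283\right) = \left(-161\right) \left(-207\right) = 33327$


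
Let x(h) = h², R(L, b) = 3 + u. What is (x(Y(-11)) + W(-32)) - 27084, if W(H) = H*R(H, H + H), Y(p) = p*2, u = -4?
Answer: -26568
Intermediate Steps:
R(L, b) = -1 (R(L, b) = 3 - 4 = -1)
Y(p) = 2*p
W(H) = -H (W(H) = H*(-1) = -H)
(x(Y(-11)) + W(-32)) - 27084 = ((2*(-11))² - 1*(-32)) - 27084 = ((-22)² + 32) - 27084 = (484 + 32) - 27084 = 516 - 27084 = -26568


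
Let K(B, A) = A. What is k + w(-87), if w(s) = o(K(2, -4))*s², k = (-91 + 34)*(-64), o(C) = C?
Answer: -26628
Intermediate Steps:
k = 3648 (k = -57*(-64) = 3648)
w(s) = -4*s²
k + w(-87) = 3648 - 4*(-87)² = 3648 - 4*7569 = 3648 - 30276 = -26628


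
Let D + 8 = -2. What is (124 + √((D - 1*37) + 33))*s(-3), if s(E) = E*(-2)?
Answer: 744 + 6*I*√14 ≈ 744.0 + 22.45*I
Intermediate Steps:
D = -10 (D = -8 - 2 = -10)
s(E) = -2*E
(124 + √((D - 1*37) + 33))*s(-3) = (124 + √((-10 - 1*37) + 33))*(-2*(-3)) = (124 + √((-10 - 37) + 33))*6 = (124 + √(-47 + 33))*6 = (124 + √(-14))*6 = (124 + I*√14)*6 = 744 + 6*I*√14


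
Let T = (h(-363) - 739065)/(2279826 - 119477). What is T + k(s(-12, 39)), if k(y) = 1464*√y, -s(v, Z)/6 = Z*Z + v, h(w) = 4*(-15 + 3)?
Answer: -739113/2160349 + 4392*I*√1006 ≈ -0.34213 + 1.393e+5*I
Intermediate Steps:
h(w) = -48 (h(w) = 4*(-12) = -48)
s(v, Z) = -6*v - 6*Z² (s(v, Z) = -6*(Z*Z + v) = -6*(Z² + v) = -6*(v + Z²) = -6*v - 6*Z²)
T = -739113/2160349 (T = (-48 - 739065)/(2279826 - 119477) = -739113/2160349 ≈ -0.34213)
T + k(s(-12, 39)) = -739113/2160349 + 1464*√(-6*(-12) - 6*39²) = -739113/2160349 + 1464*√(72 - 6*1521) = -739113/2160349 + 1464*√(72 - 9126) = -739113/2160349 + 1464*√(-9054) = -739113/2160349 + 1464*(3*I*√1006) = -739113/2160349 + 4392*I*√1006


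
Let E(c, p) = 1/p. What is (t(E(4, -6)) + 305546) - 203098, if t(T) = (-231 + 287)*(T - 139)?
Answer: 283964/3 ≈ 94655.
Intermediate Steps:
t(T) = -7784 + 56*T (t(T) = 56*(-139 + T) = -7784 + 56*T)
(t(E(4, -6)) + 305546) - 203098 = ((-7784 + 56/(-6)) + 305546) - 203098 = ((-7784 + 56*(-1/6)) + 305546) - 203098 = ((-7784 - 28/3) + 305546) - 203098 = (-23380/3 + 305546) - 203098 = 893258/3 - 203098 = 283964/3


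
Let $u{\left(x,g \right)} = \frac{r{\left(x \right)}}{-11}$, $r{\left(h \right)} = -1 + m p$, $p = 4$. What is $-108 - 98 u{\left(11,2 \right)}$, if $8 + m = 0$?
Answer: $-402$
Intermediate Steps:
$m = -8$ ($m = -8 + 0 = -8$)
$r{\left(h \right)} = -33$ ($r{\left(h \right)} = -1 - 32 = -33$)
$u{\left(x,g \right)} = 3$ ($u{\left(x,g \right)} = - \frac{33}{-11} = \left(-33\right) \left(- \frac{1}{11}\right) = 3$)
$-108 - 98 u{\left(11,2 \right)} = -108 - 294 = -402$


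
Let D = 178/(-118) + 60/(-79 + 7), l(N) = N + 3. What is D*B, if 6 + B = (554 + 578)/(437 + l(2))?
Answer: 315020/39117 ≈ 8.0533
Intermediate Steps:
l(N) = 3 + N
B = -760/221 (B = -6 + (554 + 578)/(437 + (3 + 2)) = -6 + 1132/(437 + 5) = -6 + 1132/442 = -6 + 1132*(1/442) = -6 + 566/221 = -760/221 ≈ -3.4389)
D = -829/354 (D = 178*(-1/118) + 60/(-72) = -89/59 + 60*(-1/72) = -89/59 - 5/6 = -829/354 ≈ -2.3418)
D*B = -829/354*(-760/221) = 315020/39117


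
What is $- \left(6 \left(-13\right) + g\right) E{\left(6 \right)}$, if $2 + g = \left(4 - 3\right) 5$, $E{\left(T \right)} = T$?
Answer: $450$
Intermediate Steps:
$g = 3$ ($g = -2 + \left(4 - 3\right) 5 = -2 + 1 \cdot 5 = -2 + 5 = 3$)
$- \left(6 \left(-13\right) + g\right) E{\left(6 \right)} = - \left(6 \left(-13\right) + 3\right) 6 = - \left(-78 + 3\right) 6 = - \left(-75\right) 6 = \left(-1\right) \left(-450\right) = 450$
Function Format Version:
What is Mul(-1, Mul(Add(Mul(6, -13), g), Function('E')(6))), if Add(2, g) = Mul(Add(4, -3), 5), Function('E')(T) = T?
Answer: 450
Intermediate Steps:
g = 3 (g = Add(-2, Mul(Add(4, -3), 5)) = Add(-2, Mul(1, 5)) = Add(-2, 5) = 3)
Mul(-1, Mul(Add(Mul(6, -13), g), Function('E')(6))) = Mul(-1, Mul(Add(Mul(6, -13), 3), 6)) = Mul(-1, Mul(Add(-78, 3), 6)) = Mul(-1, Mul(-75, 6)) = Mul(-1, -450) = 450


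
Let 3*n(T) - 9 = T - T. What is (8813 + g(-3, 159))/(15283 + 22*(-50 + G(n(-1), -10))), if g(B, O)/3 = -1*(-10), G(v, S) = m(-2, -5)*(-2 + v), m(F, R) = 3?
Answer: 8843/14249 ≈ 0.62060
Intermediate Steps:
n(T) = 3 (n(T) = 3 + (T - T)/3 = 3 + (⅓)*0 = 3 + 0 = 3)
G(v, S) = -6 + 3*v (G(v, S) = 3*(-2 + v) = -6 + 3*v)
g(B, O) = 30 (g(B, O) = 3*(-1*(-10)) = 3*10 = 30)
(8813 + g(-3, 159))/(15283 + 22*(-50 + G(n(-1), -10))) = (8813 + 30)/(15283 + 22*(-50 + (-6 + 3*3))) = 8843/(15283 + 22*(-50 + (-6 + 9))) = 8843/(15283 + 22*(-50 + 3)) = 8843/(15283 + 22*(-47)) = 8843/(15283 - 1034) = 8843/14249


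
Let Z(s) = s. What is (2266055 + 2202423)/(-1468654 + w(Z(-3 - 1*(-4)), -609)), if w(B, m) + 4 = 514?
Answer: -2234239/734072 ≈ -3.0436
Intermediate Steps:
w(B, m) = 510 (w(B, m) = -4 + 514 = 510)
(2266055 + 2202423)/(-1468654 + w(Z(-3 - 1*(-4)), -609)) = (2266055 + 2202423)/(-1468654 + 510) = 4468478/(-1468144) = 4468478*(-1/1468144) = -2234239/734072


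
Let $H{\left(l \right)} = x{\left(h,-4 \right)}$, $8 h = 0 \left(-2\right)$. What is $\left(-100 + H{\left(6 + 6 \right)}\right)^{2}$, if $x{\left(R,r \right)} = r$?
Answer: $10816$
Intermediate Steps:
$h = 0$ ($h = \frac{0 \left(-2\right)}{8} = \frac{1}{8} \cdot 0 = 0$)
$H{\left(l \right)} = -4$
$\left(-100 + H{\left(6 + 6 \right)}\right)^{2} = \left(-100 - 4\right)^{2} = \left(-104\right)^{2} = 10816$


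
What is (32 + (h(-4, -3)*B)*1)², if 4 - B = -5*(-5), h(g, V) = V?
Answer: 9025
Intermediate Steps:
B = -21 (B = 4 - (-5)*(-5) = 4 - 1*25 = 4 - 25 = -21)
(32 + (h(-4, -3)*B)*1)² = (32 - 3*(-21)*1)² = (32 + 63*1)² = (32 + 63)² = 95² = 9025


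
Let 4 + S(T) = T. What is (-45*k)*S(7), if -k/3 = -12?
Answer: -4860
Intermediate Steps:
S(T) = -4 + T
k = 36 (k = -3*(-12) = 36)
(-45*k)*S(7) = (-45*36)*(-4 + 7) = -1620*3 = -4860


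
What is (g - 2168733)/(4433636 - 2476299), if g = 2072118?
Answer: -96615/1957337 ≈ -0.049360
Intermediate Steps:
(g - 2168733)/(4433636 - 2476299) = (2072118 - 2168733)/(4433636 - 2476299) = -96615/1957337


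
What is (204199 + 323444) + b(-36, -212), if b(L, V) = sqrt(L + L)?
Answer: 527643 + 6*I*sqrt(2) ≈ 5.2764e+5 + 8.4853*I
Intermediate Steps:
b(L, V) = sqrt(2)*sqrt(L) (b(L, V) = sqrt(2*L) = sqrt(2)*sqrt(L))
(204199 + 323444) + b(-36, -212) = (204199 + 323444) + sqrt(2)*sqrt(-36) = 527643 + sqrt(2)*(6*I) = 527643 + 6*I*sqrt(2)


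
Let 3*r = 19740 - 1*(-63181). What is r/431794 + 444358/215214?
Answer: 32969950825/15488018986 ≈ 2.1287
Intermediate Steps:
r = 82921/3 (r = (19740 - 1*(-63181))/3 = (19740 + 63181)/3 = (1/3)*82921 = 82921/3 ≈ 27640.)
r/431794 + 444358/215214 = (82921/3)/431794 + 444358/215214 = (82921/3)*(1/431794) + 444358*(1/215214) = 82921/1295382 + 222179/107607 = 32969950825/15488018986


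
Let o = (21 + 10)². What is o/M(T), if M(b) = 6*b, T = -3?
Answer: -961/18 ≈ -53.389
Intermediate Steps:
o = 961 (o = 31² = 961)
o/M(T) = 961/((6*(-3))) = 961/(-18) = 961*(-1/18) = -961/18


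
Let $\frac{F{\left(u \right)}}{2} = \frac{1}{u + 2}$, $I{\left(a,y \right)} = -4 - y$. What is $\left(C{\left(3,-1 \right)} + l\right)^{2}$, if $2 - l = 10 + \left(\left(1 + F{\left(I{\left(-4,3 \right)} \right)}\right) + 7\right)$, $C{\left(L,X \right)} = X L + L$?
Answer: $\frac{6084}{25} \approx 243.36$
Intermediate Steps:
$C{\left(L,X \right)} = L + L X$ ($C{\left(L,X \right)} = L X + L = L + L X$)
$F{\left(u \right)} = \frac{2}{2 + u}$ ($F{\left(u \right)} = \frac{2}{u + 2} = \frac{2}{2 + u}$)
$l = - \frac{78}{5}$ ($l = 2 - \left(10 + \left(\left(1 + \frac{2}{2 - 7}\right) + 7\right)\right) = 2 - \left(10 + \left(\left(1 + \frac{2}{-5}\right) + 7\right)\right) = 2 - \left(10 + \left(\left(1 + 2 \left(- \frac{1}{5}\right)\right) + 7\right)\right) = 2 - \left(10 + \left(\left(1 - \frac{2}{5}\right) + 7\right)\right) = 2 - \left(10 + \left(\frac{3}{5} + 7\right)\right) = 2 - \left(10 + \frac{38}{5}\right) = 2 - \frac{88}{5} = - \frac{78}{5} \approx -15.6$)
$\left(C{\left(3,-1 \right)} + l\right)^{2} = \left(3 \left(1 - 1\right) - \frac{78}{5}\right)^{2} = \left(3 \cdot 0 - \frac{78}{5}\right)^{2} = \left(0 - \frac{78}{5}\right)^{2} = \left(- \frac{78}{5}\right)^{2} = \frac{6084}{25}$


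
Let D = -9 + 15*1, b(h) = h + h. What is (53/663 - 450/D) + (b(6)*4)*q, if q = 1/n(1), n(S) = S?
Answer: -17848/663 ≈ -26.920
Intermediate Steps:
b(h) = 2*h
D = 6 (D = -9 + 15 = 6)
q = 1 (q = 1/1 = 1)
(53/663 - 450/D) + (b(6)*4)*q = (53/663 - 450/6) + ((2*6)*4)*1 = (53*(1/663) - 450*⅙) + (12*4)*1 = (53/663 - 75) + 48*1 = -49672/663 + 48 = -17848/663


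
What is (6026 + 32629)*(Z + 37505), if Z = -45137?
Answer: -295014960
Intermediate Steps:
(6026 + 32629)*(Z + 37505) = (6026 + 32629)*(-45137 + 37505) = 38655*(-7632) = -295014960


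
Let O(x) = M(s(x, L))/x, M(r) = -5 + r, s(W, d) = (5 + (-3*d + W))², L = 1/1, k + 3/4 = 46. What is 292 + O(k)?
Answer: 247049/724 ≈ 341.23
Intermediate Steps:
k = 181/4 (k = -¾ + 46 = 181/4 ≈ 45.250)
L = 1
s(W, d) = (5 + W - 3*d)² (s(W, d) = (5 + (W - 3*d))² = (5 + W - 3*d)²)
O(x) = (-5 + (2 + x)²)/x (O(x) = (-5 + (5 + x - 3*1)²)/x = (-5 + (5 + x - 3)²)/x = (-5 + (2 + x)²)/x)
292 + O(k) = 292 + (-5 + (2 + 181/4)²)/(181/4) = 292 + 4*(-5 + (189/4)²)/181 = 292 + 4*(-5 + 35721/16)/181 = 292 + (4/181)*(35641/16) = 292 + 35641/724 = 247049/724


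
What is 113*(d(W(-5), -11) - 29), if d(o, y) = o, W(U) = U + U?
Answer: -4407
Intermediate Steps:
W(U) = 2*U
113*(d(W(-5), -11) - 29) = 113*(2*(-5) - 29) = 113*(-10 - 29) = 113*(-39) = -4407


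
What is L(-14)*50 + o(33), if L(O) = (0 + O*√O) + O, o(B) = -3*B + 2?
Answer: -797 - 700*I*√14 ≈ -797.0 - 2619.2*I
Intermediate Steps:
o(B) = 2 - 3*B
L(O) = O + O^(3/2) (L(O) = (0 + O^(3/2)) + O = O^(3/2) + O = O + O^(3/2))
L(-14)*50 + o(33) = (-14 + (-14)^(3/2))*50 + (2 - 3*33) = (-14 - 14*I*√14)*50 + (2 - 99) = (-700 - 700*I*√14) - 97 = -797 - 700*I*√14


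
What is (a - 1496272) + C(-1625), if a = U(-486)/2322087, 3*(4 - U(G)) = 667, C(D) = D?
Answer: -10434741453772/6966261 ≈ -1.4979e+6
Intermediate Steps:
U(G) = -655/3 (U(G) = 4 - ⅓*667 = 4 - 667/3 = -655/3)
a = -655/6966261 (a = -655/3/2322087 = -655/3*1/2322087 = -655/6966261 ≈ -9.4025e-5)
(a - 1496272) + C(-1625) = (-655/6966261 - 1496272) - 1625 = -10423421279647/6966261 - 1625 = -10434741453772/6966261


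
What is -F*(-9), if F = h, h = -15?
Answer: -135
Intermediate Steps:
F = -15
-F*(-9) = -1*(-15)*(-9) = 15*(-9) = -135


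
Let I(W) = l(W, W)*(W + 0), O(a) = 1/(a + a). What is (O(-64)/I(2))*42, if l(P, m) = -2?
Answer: 21/256 ≈ 0.082031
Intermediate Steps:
O(a) = 1/(2*a)
I(W) = -2*W (I(W) = -2*(W + 0) = -2*W)
(O(-64)/I(2))*42 = (((1/2)/(-64))/((-2*2)))*42 = (((1/2)*(-1/64))/(-4))*42 = -1/128*(-1/4)*42 = (1/512)*42 = 21/256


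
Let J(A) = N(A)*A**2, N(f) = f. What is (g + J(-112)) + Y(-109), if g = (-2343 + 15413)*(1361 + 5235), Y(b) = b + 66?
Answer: 84804749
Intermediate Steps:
Y(b) = 66 + b
g = 86209720 (g = 13070*6596 = 86209720)
J(A) = A**3 (J(A) = A*A**2 = A**3)
(g + J(-112)) + Y(-109) = (86209720 + (-112)**3) + (66 - 109) = (86209720 - 1404928) - 43 = 84804792 - 43 = 84804749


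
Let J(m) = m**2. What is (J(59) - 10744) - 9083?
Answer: -16346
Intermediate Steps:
(J(59) - 10744) - 9083 = (59**2 - 10744) - 9083 = (3481 - 10744) - 9083 = -7263 - 9083 = -16346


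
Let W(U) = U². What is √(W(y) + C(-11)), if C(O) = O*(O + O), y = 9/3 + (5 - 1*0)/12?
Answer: √36529/12 ≈ 15.927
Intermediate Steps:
y = 41/12 (y = 9*(⅓) + (5 + 0)*(1/12) = 3 + 5*(1/12) = 3 + 5/12 = 41/12 ≈ 3.4167)
C(O) = 2*O² (C(O) = O*(2*O) = 2*O²)
√(W(y) + C(-11)) = √((41/12)² + 2*(-11)²) = √(1681/144 + 2*121) = √(1681/144 + 242) = √(36529/144) = √36529/12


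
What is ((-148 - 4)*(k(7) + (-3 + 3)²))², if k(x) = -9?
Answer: 1871424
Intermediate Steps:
((-148 - 4)*(k(7) + (-3 + 3)²))² = ((-148 - 4)*(-9 + (-3 + 3)²))² = (-152*(-9 + 0²))² = (-152*(-9 + 0))² = (-152*(-9))² = 1368² = 1871424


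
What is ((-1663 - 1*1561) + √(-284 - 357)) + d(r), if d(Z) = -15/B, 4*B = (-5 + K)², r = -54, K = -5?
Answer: -16123/5 + I*√641 ≈ -3224.6 + 25.318*I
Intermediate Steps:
B = 25 (B = (-5 - 5)²/4 = (¼)*(-10)² = (¼)*100 = 25)
d(Z) = -⅗ (d(Z) = -15/25 = -15*1/25 = -⅗)
((-1663 - 1*1561) + √(-284 - 357)) + d(r) = ((-1663 - 1*1561) + √(-284 - 357)) - ⅗ = ((-1663 - 1561) + √(-641)) - ⅗ = (-3224 + I*√641) - ⅗ = -16123/5 + I*√641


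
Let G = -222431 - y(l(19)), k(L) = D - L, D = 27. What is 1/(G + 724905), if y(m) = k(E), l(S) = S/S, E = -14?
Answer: 1/502433 ≈ 1.9903e-6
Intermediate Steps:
l(S) = 1
k(L) = 27 - L
y(m) = 41 (y(m) = 27 - 1*(-14) = 27 + 14 = 41)
G = -222472 (G = -222431 - 1*41 = -222431 - 41 = -222472)
1/(G + 724905) = 1/(-222472 + 724905) = 1/502433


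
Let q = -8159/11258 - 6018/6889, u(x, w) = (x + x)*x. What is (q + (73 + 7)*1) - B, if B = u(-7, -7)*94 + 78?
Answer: -714418052015/77556362 ≈ -9211.6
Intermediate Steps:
u(x, w) = 2*x**2 (u(x, w) = (2*x)*x = 2*x**2)
q = -123957995/77556362 (q = -8159*1/11258 - 6018*1/6889 = -8159/11258 - 6018/6889 = -123957995/77556362 ≈ -1.5983)
B = 9290 (B = (2*(-7)**2)*94 + 78 = (2*49)*94 + 78 = 98*94 + 78 = 9212 + 78 = 9290)
(q + (73 + 7)*1) - B = (-123957995/77556362 + (73 + 7)*1) - 1*9290 = (-123957995/77556362 + 80*1) - 9290 = (-123957995/77556362 + 80) - 9290 = 6080550965/77556362 - 9290 = -714418052015/77556362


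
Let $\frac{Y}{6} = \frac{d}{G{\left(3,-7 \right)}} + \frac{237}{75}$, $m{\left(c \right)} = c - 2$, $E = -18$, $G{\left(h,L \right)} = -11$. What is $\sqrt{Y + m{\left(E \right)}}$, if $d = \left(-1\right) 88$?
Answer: $\frac{\sqrt{1174}}{5} \approx 6.8527$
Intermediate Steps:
$d = -88$
$m{\left(c \right)} = -2 + c$ ($m{\left(c \right)} = c - 2 = -2 + c$)
$Y = \frac{1674}{25}$ ($Y = 6 \left(- \frac{88}{-11} + \frac{237}{75}\right) = 6 \left(\left(-88\right) \left(- \frac{1}{11}\right) + 237 \cdot \frac{1}{75}\right) = 6 \left(8 + \frac{79}{25}\right) = 6 \cdot \frac{279}{25} = \frac{1674}{25} \approx 66.96$)
$\sqrt{Y + m{\left(E \right)}} = \sqrt{\frac{1674}{25} - 20} = \sqrt{\frac{1174}{25}} = \frac{\sqrt{1174}}{5}$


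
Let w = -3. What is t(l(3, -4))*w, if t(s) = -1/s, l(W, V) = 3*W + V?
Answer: ⅗ ≈ 0.60000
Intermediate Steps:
l(W, V) = V + 3*W
t(l(3, -4))*w = -1/(-4 + 3*3)*(-3) = -1/(-4 + 9)*(-3) = -1/5*(-3) = -1*⅕*(-3) = -⅕*(-3) = ⅗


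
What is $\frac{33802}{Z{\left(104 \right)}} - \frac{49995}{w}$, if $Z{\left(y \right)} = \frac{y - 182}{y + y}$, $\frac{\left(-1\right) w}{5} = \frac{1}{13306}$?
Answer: $\frac{398869666}{3} \approx 1.3296 \cdot 10^{8}$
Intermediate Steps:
$w = - \frac{5}{13306} \approx -0.00037577$
$Z{\left(y \right)} = \frac{-182 + y}{2 y}$
$\frac{33802}{Z{\left(104 \right)}} - \frac{49995}{w} = \frac{33802}{\frac{1}{2} \cdot \frac{1}{104} \left(-182 + 104\right)} - \frac{49995}{- \frac{5}{13306}} = \frac{33802}{\frac{1}{2} \cdot \frac{1}{104} \left(-78\right)} - -133046694 = \frac{33802}{- \frac{3}{8}} + 133046694 = 33802 \left(- \frac{8}{3}\right) + 133046694 = - \frac{270416}{3} + 133046694 = \frac{398869666}{3}$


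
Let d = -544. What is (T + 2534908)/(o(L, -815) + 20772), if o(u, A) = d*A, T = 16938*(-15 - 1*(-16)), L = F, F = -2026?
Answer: 1275923/232066 ≈ 5.4981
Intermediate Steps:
L = -2026
T = 16938 (T = 16938*(-15 + 16) = 16938*1 = 16938)
o(u, A) = -544*A
(T + 2534908)/(o(L, -815) + 20772) = (16938 + 2534908)/(-544*(-815) + 20772) = 2551846/(443360 + 20772) = 2551846/464132 = 2551846*(1/464132) = 1275923/232066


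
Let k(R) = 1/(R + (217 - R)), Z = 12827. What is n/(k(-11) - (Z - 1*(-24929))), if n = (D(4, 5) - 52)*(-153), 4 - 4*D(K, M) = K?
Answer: -191828/910339 ≈ -0.21072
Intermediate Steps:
D(K, M) = 1 - K/4
n = 7956 (n = ((1 - ¼*4) - 52)*(-153) = ((1 - 1) - 52)*(-153) = (0 - 52)*(-153) = -52*(-153) = 7956)
k(R) = 1/217
n/(k(-11) - (Z - 1*(-24929))) = 7956/(1/217 - (12827 - 1*(-24929))) = 7956/(1/217 - (12827 + 24929)) = 7956/(1/217 - 1*37756) = 7956/(1/217 - 37756) = 7956/(-8193051/217) = 7956*(-217/8193051) = -191828/910339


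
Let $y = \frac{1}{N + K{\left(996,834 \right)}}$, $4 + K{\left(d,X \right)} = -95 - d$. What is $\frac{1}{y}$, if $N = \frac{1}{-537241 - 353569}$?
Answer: $- \frac{975436951}{890810} \approx -1095.0$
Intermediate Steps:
$K{\left(d,X \right)} = -99 - d$ ($K{\left(d,X \right)} = -4 - \left(95 + d\right) = -99 - d$)
$N = - \frac{1}{890810}$ ($N = \frac{1}{-890810} = - \frac{1}{890810} \approx -1.1226 \cdot 10^{-6}$)
$y = - \frac{890810}{975436951}$ ($y = \frac{1}{- \frac{1}{890810} - 1095} = \frac{1}{- \frac{975436951}{890810}} = - \frac{890810}{975436951} \approx -0.00091324$)
$\frac{1}{y} = \frac{1}{- \frac{890810}{975436951}} = - \frac{975436951}{890810}$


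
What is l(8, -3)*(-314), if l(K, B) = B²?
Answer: -2826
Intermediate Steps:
l(8, -3)*(-314) = (-3)²*(-314) = 9*(-314) = -2826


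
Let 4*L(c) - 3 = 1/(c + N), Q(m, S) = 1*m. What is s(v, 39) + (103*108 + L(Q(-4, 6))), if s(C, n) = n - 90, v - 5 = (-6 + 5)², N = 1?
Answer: 33221/3 ≈ 11074.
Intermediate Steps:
Q(m, S) = m
L(c) = ¾ + 1/(4*(1 + c)) (L(c) = ¾ + 1/(4*(c + 1)) = ¾ + 1/(4*(1 + c)))
v = 6 (v = 5 + (-6 + 5)² = 5 + (-1)² = 5 + 1 = 6)
s(C, n) = -90 + n
s(v, 39) + (103*108 + L(Q(-4, 6))) = (-90 + 39) + (103*108 + (4 + 3*(-4))/(4*(1 - 4))) = -51 + (11124 + (¼)*(4 - 12)/(-3)) = -51 + (11124 + (¼)*(-⅓)*(-8)) = -51 + (11124 + ⅔) = -51 + 33374/3 = 33221/3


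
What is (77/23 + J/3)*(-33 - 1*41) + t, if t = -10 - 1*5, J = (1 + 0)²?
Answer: -19831/69 ≈ -287.41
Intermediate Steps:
J = 1 (J = 1² = 1)
t = -15 (t = -10 - 5 = -15)
(77/23 + J/3)*(-33 - 1*41) + t = (77/23 + 1/3)*(-33 - 1*41) - 15 = (77*(1/23) + 1*(⅓))*(-33 - 41) - 15 = (77/23 + ⅓)*(-74) - 15 = (254/69)*(-74) - 15 = -18796/69 - 15 = -19831/69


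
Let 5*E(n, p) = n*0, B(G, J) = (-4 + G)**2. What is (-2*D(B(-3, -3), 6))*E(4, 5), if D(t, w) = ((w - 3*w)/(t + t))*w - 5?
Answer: 0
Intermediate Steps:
E(n, p) = 0 (E(n, p) = (n*0)/5 = (1/5)*0 = 0)
D(t, w) = -5 - w**2/t (D(t, w) = ((-2*w)/((2*t)))*w - 5 = ((-2*w)*(1/(2*t)))*w - 5 = (-w/t)*w - 5 = -w**2/t - 5 = -5 - w**2/t)
(-2*D(B(-3, -3), 6))*E(4, 5) = -2*(-5 - 1*6**2/(-4 - 3)**2)*0 = -2*(-5 - 1*36/(-7)**2)*0 = -2*(-5 - 1*36/49)*0 = -2*(-5 - 1*1/49*36)*0 = -2*(-5 - 36/49)*0 = -2*(-281/49)*0 = (562/49)*0 = 0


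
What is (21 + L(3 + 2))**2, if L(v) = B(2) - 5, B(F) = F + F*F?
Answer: 484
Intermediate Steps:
B(F) = F + F**2
L(v) = 1 (L(v) = 2*(1 + 2) - 5 = 2*3 - 5 = 6 - 5 = 1)
(21 + L(3 + 2))**2 = (21 + 1)**2 = 22**2 = 484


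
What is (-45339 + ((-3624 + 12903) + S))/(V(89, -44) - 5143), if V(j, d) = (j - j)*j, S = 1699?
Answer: 34361/5143 ≈ 6.6811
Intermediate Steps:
V(j, d) = 0 (V(j, d) = 0*j = 0)
(-45339 + ((-3624 + 12903) + S))/(V(89, -44) - 5143) = (-45339 + ((-3624 + 12903) + 1699))/(0 - 5143) = (-45339 + (9279 + 1699))/(-5143) = (-45339 + 10978)*(-1/5143) = -34361*(-1/5143) = 34361/5143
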